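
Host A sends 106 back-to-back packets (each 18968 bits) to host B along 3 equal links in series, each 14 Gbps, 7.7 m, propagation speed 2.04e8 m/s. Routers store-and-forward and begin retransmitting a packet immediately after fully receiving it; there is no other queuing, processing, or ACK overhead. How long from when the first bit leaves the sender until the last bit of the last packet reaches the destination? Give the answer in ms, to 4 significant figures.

Per-hop transmission t_tx = L/R = 18968/14000000000 = 0.00135486 ms.
Per-hop propagation t_prop = 7.7/204000000 = 3.77451e-05 ms.
Pipeline fill: first packet needs 3·t_tx to clear all hops; remaining 105 packets each add one t_tx.
Total = (3+106-1)·t_tx + 3·t_prop = 108·0.00135486 + 3·3.77451e-05 = 0.1464 ms.

0.1464 ms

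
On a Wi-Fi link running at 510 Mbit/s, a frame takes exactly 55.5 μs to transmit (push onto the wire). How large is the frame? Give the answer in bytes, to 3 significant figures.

3540 bytes

L = R × t_tx = 510000000 b/s × 5.55e-05 s = 28305 bits.
In bytes: 28305 / 8 = 3540 bytes.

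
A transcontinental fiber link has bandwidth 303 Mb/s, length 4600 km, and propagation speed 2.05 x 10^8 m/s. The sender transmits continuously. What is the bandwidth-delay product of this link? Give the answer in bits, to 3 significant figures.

Propagation delay = 4600000 / 2.05e+08 = 0.022439 s.
BDP = R × t_prop = 303000000 × 0.022439 = 6799020 bits.

6800000 bits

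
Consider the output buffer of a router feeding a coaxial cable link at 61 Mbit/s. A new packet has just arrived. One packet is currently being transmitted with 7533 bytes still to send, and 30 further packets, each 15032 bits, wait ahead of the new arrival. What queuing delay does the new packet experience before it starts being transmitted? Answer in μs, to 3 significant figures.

Each queued packet: L/R = 15032/61000000 = 246.426 μs.
30 queued → 7392.79 μs.
Plus remaining 60264 bits of current packet: 987.934 μs.
Queuing delay = 8380 μs.

8380 μs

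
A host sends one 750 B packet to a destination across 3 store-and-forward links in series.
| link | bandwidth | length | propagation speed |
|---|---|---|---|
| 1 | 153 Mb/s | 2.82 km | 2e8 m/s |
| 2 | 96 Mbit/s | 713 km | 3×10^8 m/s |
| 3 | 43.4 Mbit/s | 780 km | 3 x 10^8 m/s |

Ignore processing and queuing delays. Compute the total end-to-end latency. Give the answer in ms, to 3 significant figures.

5.23 ms

L = 750 × 8 = 6000 bits.
Transmission delays (L/R per hop): 0.0392157, 0.0625, 0.138249 ms; sum = 0.239965 ms.
Propagation delays (d/s per hop): 0.0141, 2.37667, 2.6 ms; sum = 4.99077 ms.
End-to-end = 5.23 ms.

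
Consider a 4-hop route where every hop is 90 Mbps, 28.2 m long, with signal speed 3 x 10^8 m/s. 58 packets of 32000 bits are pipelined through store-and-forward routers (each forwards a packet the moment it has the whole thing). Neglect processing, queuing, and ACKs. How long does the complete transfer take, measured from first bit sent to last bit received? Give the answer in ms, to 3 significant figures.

21.7 ms

Per-hop transmission t_tx = L/R = 32000/90000000 = 0.355556 ms.
Per-hop propagation t_prop = 28.2/300000000 = 9.4e-05 ms.
Pipeline fill: first packet needs 4·t_tx to clear all hops; remaining 57 packets each add one t_tx.
Total = (4+58-1)·t_tx + 4·t_prop = 61·0.355556 + 4·9.4e-05 = 21.7 ms.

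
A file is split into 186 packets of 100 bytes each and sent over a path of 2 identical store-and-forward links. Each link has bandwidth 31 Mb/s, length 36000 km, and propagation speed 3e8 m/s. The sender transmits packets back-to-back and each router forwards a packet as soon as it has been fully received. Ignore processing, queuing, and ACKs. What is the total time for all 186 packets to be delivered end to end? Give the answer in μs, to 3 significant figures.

Per-hop transmission t_tx = L/R = 800/31000000 = 25.8065 μs.
Per-hop propagation t_prop = 36000000/300000000 = 120000 μs.
Pipeline fill: first packet needs 2·t_tx to clear all hops; remaining 185 packets each add one t_tx.
Total = (2+186-1)·t_tx + 2·t_prop = 187·25.8065 + 2·120000 = 245000 μs.

245000 μs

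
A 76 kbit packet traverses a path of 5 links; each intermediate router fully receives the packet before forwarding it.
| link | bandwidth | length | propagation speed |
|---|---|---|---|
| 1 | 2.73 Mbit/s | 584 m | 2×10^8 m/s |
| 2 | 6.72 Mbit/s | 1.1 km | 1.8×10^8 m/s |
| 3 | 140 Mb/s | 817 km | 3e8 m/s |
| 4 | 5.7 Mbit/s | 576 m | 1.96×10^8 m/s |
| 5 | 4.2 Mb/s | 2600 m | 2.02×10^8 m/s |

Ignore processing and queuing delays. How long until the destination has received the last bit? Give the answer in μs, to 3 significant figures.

73900 μs

L = 76000 bits.
Transmission delays (L/R per hop): 27838.8, 11309.5, 542.857, 13333.3, 18095.2 μs; sum = 71119.8 μs.
Propagation delays (d/s per hop): 2.92, 6.11111, 2723.33, 2.93878, 12.8713 μs; sum = 2748.17 μs.
End-to-end = 73900 μs.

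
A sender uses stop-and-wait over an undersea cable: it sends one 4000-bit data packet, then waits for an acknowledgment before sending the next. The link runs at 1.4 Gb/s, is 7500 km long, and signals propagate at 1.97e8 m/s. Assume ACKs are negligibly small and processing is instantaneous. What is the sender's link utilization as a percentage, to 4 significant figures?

t_tx = L/R = 4000/1400000000 = 2.85714e-06 s.
t_prop = 7500000/197000000 = 0.0380711 s; RTT = 0.0761421 s.
Cycle = t_tx + RTT = 0.076145 s.
Utilization = t_tx / cycle = 2.85714e-06/0.076145 = 0.003752 %.

0.003752 %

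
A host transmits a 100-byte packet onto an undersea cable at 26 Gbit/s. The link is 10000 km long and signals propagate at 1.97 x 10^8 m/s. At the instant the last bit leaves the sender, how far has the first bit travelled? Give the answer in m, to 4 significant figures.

t_tx = L/R = 800/26000000000 = 3.07692e-08 s.
Distance = s × t_tx = 197000000 × 3.07692e-08 = 6.062 m.

6.062 m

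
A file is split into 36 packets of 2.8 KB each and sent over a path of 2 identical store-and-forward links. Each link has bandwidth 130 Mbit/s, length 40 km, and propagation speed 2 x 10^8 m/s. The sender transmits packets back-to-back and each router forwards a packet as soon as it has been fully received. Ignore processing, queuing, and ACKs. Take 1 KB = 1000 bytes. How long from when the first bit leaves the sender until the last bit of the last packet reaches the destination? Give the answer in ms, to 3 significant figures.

6.78 ms

Per-hop transmission t_tx = L/R = 22400/130000000 = 0.172308 ms.
Per-hop propagation t_prop = 40000/200000000 = 0.2 ms.
Pipeline fill: first packet needs 2·t_tx to clear all hops; remaining 35 packets each add one t_tx.
Total = (2+36-1)·t_tx + 2·t_prop = 37·0.172308 + 2·0.2 = 6.78 ms.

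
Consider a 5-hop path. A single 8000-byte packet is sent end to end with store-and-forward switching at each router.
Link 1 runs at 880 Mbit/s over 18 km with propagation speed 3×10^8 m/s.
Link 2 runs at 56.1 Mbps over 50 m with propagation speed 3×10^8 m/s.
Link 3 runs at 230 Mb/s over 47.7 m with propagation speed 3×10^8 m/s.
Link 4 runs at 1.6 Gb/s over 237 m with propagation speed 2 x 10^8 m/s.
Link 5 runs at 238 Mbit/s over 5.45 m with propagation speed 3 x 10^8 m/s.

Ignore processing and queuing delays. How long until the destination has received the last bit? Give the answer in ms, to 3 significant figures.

L = 8000 × 8 = 64000 bits.
Transmission delays (L/R per hop): 0.0727273, 1.14082, 0.278261, 0.04, 0.268908 ms; sum = 1.80072 ms.
Propagation delays (d/s per hop): 0.06, 0.000166667, 0.000159, 0.001185, 1.81667e-05 ms; sum = 0.0615288 ms.
End-to-end = 1.86 ms.

1.86 ms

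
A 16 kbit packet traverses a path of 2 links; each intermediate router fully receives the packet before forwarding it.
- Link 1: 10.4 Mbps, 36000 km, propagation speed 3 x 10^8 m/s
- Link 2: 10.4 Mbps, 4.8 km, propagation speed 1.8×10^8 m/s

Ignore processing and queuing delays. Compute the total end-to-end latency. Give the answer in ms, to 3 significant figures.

123 ms

L = 16000 bits.
Transmission delay per hop = L/R = 16000/10400000 = 1.53846 ms; 2 hops → 3.07692 ms.
Propagation delays (d/s per hop): 120, 0.0266667 ms; sum = 120.027 ms.
End-to-end = 123 ms.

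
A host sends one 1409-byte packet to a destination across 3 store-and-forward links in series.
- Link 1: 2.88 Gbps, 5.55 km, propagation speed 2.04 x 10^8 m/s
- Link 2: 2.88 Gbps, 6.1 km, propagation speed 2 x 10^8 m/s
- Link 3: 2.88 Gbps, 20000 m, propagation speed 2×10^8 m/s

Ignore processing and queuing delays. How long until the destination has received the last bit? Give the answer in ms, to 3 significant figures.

L = 1409 × 8 = 11272 bits.
Transmission delay per hop = L/R = 11272/2880000000 = 0.00391389 ms; 3 hops → 0.0117417 ms.
Propagation delays (d/s per hop): 0.0272059, 0.0305, 0.1 ms; sum = 0.157706 ms.
End-to-end = 0.169 ms.

0.169 ms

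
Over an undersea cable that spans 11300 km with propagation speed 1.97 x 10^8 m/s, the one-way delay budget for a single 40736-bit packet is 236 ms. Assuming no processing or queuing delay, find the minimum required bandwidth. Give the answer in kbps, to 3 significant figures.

Propagation delay = 11300000 / 197000000 = 57.3604 ms.
Transmission budget = 236 − 57.3604 = 178.64 ms.
R ≥ L / t_tx = 40736 bits / 0.17864 s = 228 kbps.

228 kbps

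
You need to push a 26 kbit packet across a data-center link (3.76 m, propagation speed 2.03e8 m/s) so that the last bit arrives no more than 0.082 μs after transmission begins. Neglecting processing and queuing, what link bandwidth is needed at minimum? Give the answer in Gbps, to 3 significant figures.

Propagation delay = 3.76 / 2.03e+08 = 0.0185222 μs.
Transmission budget = 0.082 − 0.0185222 = 0.0634778 μs.
R ≥ L / t_tx = 26000 bits / 6.34778e-08 s = 410 Gbps.

410 Gbps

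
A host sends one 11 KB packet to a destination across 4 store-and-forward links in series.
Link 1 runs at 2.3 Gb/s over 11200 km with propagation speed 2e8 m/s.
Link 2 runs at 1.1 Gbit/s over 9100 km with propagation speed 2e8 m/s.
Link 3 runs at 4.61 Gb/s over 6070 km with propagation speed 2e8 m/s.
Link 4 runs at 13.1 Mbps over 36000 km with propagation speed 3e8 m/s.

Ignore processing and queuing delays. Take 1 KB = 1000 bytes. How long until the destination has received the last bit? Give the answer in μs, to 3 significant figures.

L = 88000 bits.
Transmission delays (L/R per hop): 38.2609, 80, 19.0889, 6717.56 μs; sum = 6854.91 μs.
Propagation delays (d/s per hop): 56000, 45500, 30350, 120000 μs; sum = 251850 μs.
End-to-end = 259000 μs.

259000 μs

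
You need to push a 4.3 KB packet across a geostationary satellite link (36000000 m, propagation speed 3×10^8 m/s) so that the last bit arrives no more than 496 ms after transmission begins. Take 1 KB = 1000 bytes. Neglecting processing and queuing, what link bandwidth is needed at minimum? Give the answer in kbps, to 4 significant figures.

91.49 kbps

L = 34400 bits.
Propagation delay = 36000000 / 300000000 = 120 ms.
Transmission budget = 496 − 120 = 376 ms.
R ≥ L / t_tx = 34400 bits / 0.376 s = 91.49 kbps.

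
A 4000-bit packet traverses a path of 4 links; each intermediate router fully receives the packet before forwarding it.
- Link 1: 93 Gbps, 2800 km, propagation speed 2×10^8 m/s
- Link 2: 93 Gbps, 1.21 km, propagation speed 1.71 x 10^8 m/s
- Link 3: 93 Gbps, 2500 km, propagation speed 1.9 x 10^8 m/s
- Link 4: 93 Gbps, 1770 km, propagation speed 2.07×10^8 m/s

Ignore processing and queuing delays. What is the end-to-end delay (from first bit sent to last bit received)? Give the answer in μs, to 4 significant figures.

Transmission delay per hop = L/R = 4000/93000000000 = 0.0430108 μs; 4 hops → 0.172043 μs.
Propagation delays (d/s per hop): 14000, 7.07602, 13157.9, 8550.72 μs; sum = 35715.7 μs.
End-to-end = 35720 μs.

35720 μs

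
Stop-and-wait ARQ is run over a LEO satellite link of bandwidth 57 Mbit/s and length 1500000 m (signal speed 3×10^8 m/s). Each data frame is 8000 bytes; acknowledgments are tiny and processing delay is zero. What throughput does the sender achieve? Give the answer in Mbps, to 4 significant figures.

t_tx = L/R = 64000/57000000 = 0.00112281 s.
t_prop = 1500000/300000000 = 0.005 s; RTT = 0.01 s.
Cycle = t_tx + RTT = 0.0111228 s.
Throughput = L / cycle = 64000 / 0.0111228 = 5.754 Mbps.

5.754 Mbps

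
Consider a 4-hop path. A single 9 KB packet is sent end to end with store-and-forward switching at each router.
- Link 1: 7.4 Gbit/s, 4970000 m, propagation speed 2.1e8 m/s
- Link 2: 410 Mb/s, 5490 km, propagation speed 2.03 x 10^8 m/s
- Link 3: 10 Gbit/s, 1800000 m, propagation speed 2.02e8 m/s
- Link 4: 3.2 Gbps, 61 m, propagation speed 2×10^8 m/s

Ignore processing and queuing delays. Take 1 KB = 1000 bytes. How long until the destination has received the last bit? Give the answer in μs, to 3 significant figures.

59800 μs

L = 72000 bits.
Transmission delays (L/R per hop): 9.72973, 175.61, 7.2, 22.5 μs; sum = 215.039 μs.
Propagation delays (d/s per hop): 23666.7, 27044.3, 8910.89, 0.305 μs; sum = 59622.2 μs.
End-to-end = 59800 μs.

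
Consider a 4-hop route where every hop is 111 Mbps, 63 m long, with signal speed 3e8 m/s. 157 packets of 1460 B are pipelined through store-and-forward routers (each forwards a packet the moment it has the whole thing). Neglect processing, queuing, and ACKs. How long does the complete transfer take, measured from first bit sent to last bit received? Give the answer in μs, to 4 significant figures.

Per-hop transmission t_tx = L/R = 11680/111000000 = 105.225 μs.
Per-hop propagation t_prop = 63/300000000 = 0.21 μs.
Pipeline fill: first packet needs 4·t_tx to clear all hops; remaining 156 packets each add one t_tx.
Total = (4+157-1)·t_tx + 4·t_prop = 160·105.225 + 4·0.21 = 16840 μs.

16840 μs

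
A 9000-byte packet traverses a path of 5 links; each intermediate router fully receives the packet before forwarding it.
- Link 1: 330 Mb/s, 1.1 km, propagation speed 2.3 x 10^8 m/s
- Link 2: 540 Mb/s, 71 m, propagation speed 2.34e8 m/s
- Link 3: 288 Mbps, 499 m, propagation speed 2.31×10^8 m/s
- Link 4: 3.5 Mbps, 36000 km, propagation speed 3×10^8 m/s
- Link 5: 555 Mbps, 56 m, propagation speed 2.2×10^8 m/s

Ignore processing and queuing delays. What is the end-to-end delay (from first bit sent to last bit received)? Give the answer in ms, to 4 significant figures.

L = 9000 × 8 = 72000 bits.
Transmission delays (L/R per hop): 0.218182, 0.133333, 0.25, 20.5714, 0.12973 ms; sum = 21.3027 ms.
Propagation delays (d/s per hop): 0.00478261, 0.000303419, 0.00216017, 120, 0.000254545 ms; sum = 120.008 ms.
End-to-end = 141.3 ms.

141.3 ms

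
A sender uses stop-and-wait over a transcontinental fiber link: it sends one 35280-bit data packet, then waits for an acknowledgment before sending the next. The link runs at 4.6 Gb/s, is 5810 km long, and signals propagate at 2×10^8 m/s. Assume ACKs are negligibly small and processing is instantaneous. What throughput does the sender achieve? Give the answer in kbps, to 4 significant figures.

t_tx = L/R = 35280/4600000000 = 7.66957e-06 s.
t_prop = 5810000/200000000 = 0.02905 s; RTT = 0.0581 s.
Cycle = t_tx + RTT = 0.0581077 s.
Throughput = L / cycle = 35280 / 0.0581077 = 607.1 kbps.

607.1 kbps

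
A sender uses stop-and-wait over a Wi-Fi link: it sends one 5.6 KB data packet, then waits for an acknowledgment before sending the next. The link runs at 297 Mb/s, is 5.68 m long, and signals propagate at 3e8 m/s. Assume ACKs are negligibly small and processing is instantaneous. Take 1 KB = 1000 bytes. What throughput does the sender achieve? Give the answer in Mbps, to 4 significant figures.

t_tx = L/R = 44800/297000000 = 0.000150842 s.
t_prop = 5.68/300000000 = 1.89333e-08 s; RTT = 3.78667e-08 s.
Cycle = t_tx + RTT = 0.00015088 s.
Throughput = L / cycle = 44800 / 0.00015088 = 296.9 Mbps.

296.9 Mbps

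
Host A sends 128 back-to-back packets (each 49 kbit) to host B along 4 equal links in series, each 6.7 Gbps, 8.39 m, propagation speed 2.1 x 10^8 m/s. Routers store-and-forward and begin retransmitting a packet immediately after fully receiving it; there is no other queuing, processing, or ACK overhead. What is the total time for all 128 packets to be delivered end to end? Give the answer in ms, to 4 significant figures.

Per-hop transmission t_tx = L/R = 49000/6700000000 = 0.00731343 ms.
Per-hop propagation t_prop = 8.39/210000000 = 3.99524e-05 ms.
Pipeline fill: first packet needs 4·t_tx to clear all hops; remaining 127 packets each add one t_tx.
Total = (4+128-1)·t_tx + 4·t_prop = 131·0.00731343 + 4·3.99524e-05 = 0.9582 ms.

0.9582 ms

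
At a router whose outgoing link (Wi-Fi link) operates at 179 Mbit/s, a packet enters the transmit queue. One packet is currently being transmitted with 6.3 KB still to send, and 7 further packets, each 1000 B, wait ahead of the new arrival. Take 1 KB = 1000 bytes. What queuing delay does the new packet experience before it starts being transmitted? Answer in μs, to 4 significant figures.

Each queued packet: L/R = 8000/179000000 = 44.6927 μs.
7 queued → 312.849 μs.
Plus remaining 50400 bits of current packet: 281.564 μs.
Queuing delay = 594.4 μs.

594.4 μs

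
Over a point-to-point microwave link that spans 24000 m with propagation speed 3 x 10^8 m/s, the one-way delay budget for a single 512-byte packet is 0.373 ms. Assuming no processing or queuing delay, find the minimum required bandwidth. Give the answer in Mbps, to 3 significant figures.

L = 4096 bits.
Propagation delay = 24000 / 300000000 = 0.08 ms.
Transmission budget = 0.373 − 0.08 = 0.293 ms.
R ≥ L / t_tx = 4096 bits / 0.000293 s = 14.0 Mbps.

14.0 Mbps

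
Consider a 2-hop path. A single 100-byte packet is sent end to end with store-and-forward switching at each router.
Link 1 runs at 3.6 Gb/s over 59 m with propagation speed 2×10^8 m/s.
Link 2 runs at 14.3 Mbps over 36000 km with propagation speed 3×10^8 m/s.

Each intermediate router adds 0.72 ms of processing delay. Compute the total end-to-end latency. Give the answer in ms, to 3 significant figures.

L = 100 × 8 = 800 bits.
Transmission delays (L/R per hop): 0.000222222, 0.0559441 ms; sum = 0.0561663 ms.
Propagation delays (d/s per hop): 0.000295, 120 ms; sum = 120 ms.
Processing at 1 router(s): 1 × 0.72 ms = 0.72 ms.
End-to-end = 121 ms.

121 ms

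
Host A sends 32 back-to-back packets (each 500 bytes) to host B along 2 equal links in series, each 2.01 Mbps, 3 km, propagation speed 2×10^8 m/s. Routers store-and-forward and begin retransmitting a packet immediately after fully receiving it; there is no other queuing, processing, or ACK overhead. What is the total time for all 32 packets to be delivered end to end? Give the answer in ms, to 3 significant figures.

65.7 ms

Per-hop transmission t_tx = L/R = 4000/2.01e+06 = 1.99005 ms.
Per-hop propagation t_prop = 3000/200000000 = 0.015 ms.
Pipeline fill: first packet needs 2·t_tx to clear all hops; remaining 31 packets each add one t_tx.
Total = (2+32-1)·t_tx + 2·t_prop = 33·1.99005 + 2·0.015 = 65.7 ms.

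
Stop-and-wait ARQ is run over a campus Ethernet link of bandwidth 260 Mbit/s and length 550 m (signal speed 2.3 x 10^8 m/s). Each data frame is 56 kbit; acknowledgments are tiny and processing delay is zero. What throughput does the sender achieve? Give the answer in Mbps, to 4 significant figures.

t_tx = L/R = 56000/260000000 = 0.000215385 s.
t_prop = 550/2.3e+08 = 2.3913e-06 s; RTT = 4.78261e-06 s.
Cycle = t_tx + RTT = 0.000220167 s.
Throughput = L / cycle = 56000 / 0.000220167 = 254.4 Mbps.

254.4 Mbps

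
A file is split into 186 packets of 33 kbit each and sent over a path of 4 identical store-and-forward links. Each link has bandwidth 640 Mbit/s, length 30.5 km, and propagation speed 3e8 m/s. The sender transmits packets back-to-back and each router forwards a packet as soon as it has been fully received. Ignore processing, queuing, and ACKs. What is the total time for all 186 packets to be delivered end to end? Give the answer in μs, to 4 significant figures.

10150 μs

Per-hop transmission t_tx = L/R = 33000/640000000 = 51.5625 μs.
Per-hop propagation t_prop = 30500/300000000 = 101.667 μs.
Pipeline fill: first packet needs 4·t_tx to clear all hops; remaining 185 packets each add one t_tx.
Total = (4+186-1)·t_tx + 4·t_prop = 189·51.5625 + 4·101.667 = 10150 μs.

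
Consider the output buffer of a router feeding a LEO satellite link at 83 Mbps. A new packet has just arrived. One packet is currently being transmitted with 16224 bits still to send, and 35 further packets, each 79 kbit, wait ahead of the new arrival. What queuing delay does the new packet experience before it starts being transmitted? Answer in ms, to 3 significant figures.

33.5 ms

Each queued packet: L/R = 79000/83000000 = 0.951807 ms.
35 queued → 33.3133 ms.
Plus remaining 16224 bits of current packet: 0.19547 ms.
Queuing delay = 33.5 ms.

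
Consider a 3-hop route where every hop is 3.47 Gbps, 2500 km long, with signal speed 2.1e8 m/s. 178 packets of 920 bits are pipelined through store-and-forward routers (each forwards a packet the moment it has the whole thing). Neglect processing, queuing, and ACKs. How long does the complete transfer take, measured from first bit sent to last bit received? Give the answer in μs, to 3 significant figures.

Per-hop transmission t_tx = L/R = 920/3470000000 = 0.26513 μs.
Per-hop propagation t_prop = 2500000/210000000 = 11904.8 μs.
Pipeline fill: first packet needs 3·t_tx to clear all hops; remaining 177 packets each add one t_tx.
Total = (3+178-1)·t_tx + 3·t_prop = 180·0.26513 + 3·11904.8 = 35800 μs.

35800 μs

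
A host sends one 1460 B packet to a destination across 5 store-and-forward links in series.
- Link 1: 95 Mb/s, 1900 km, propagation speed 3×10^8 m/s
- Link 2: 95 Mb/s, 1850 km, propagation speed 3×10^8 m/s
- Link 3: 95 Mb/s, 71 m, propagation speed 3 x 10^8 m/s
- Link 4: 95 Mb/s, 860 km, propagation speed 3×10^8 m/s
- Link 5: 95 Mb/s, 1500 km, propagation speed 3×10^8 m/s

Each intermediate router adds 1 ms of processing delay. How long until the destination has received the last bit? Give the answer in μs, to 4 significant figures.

L = 1460 × 8 = 11680 bits.
Transmission delay per hop = L/R = 11680/95000000 = 122.947 μs; 5 hops → 614.737 μs.
Propagation delays (d/s per hop): 6333.33, 6166.67, 0.236667, 2866.67, 5000 μs; sum = 20366.9 μs.
Processing at 4 router(s): 4 × 1 ms = 4000 μs.
End-to-end = 24980 μs.

24980 μs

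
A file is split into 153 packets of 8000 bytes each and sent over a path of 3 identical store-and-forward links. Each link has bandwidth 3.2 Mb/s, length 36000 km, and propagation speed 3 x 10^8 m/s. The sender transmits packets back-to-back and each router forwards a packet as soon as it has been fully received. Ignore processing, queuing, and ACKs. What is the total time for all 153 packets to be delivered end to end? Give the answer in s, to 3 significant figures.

Per-hop transmission t_tx = L/R = 64000/3200000 = 0.02 s.
Per-hop propagation t_prop = 36000000/300000000 = 0.12 s.
Pipeline fill: first packet needs 3·t_tx to clear all hops; remaining 152 packets each add one t_tx.
Total = (3+153-1)·t_tx + 3·t_prop = 155·0.02 + 3·0.12 = 3.46 s.

3.46 s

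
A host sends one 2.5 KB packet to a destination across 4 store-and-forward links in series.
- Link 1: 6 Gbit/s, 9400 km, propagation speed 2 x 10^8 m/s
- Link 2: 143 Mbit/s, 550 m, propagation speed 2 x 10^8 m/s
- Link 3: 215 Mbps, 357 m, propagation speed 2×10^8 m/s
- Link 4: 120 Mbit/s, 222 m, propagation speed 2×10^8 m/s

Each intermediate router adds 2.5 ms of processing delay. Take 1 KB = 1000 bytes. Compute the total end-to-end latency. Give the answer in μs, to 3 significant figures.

L = 20000 bits.
Transmission delays (L/R per hop): 3.33333, 139.86, 93.0233, 166.667 μs; sum = 402.883 μs.
Propagation delays (d/s per hop): 47000, 2.75, 1.785, 1.11 μs; sum = 47005.6 μs.
Processing at 3 router(s): 3 × 2.5 ms = 7500 μs.
End-to-end = 54900 μs.

54900 μs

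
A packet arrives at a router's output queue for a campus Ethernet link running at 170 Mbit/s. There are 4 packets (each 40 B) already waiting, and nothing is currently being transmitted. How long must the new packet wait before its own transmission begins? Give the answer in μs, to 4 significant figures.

7.529 μs

Each queued packet: L/R = 320/170000000 = 1.88235 μs.
4 queued → 7.52941 μs.
Queuing delay = 7.529 μs.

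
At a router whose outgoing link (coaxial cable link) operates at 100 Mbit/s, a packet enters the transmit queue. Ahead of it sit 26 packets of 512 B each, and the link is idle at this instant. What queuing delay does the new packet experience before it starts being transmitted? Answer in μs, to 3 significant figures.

1060 μs

Each queued packet: L/R = 4096/100000000 = 40.96 μs.
26 queued → 1064.96 μs.
Queuing delay = 1060 μs.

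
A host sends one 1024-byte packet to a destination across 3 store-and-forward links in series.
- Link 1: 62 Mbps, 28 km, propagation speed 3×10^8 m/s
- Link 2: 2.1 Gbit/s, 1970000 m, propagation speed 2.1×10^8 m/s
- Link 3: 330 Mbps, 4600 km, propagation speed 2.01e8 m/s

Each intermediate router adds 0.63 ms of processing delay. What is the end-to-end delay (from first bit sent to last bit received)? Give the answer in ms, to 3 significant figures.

L = 1024 × 8 = 8192 bits.
Transmission delays (L/R per hop): 0.132129, 0.00390095, 0.0248242 ms; sum = 0.160854 ms.
Propagation delays (d/s per hop): 0.0933333, 9.38095, 22.8856 ms; sum = 32.3599 ms.
Processing at 2 router(s): 2 × 0.63 ms = 1.26 ms.
End-to-end = 33.8 ms.

33.8 ms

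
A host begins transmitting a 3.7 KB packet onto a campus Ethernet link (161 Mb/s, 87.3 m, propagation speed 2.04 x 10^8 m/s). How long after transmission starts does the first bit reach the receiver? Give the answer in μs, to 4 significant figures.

0.4279 μs

First bit experiences only propagation delay: d/s = 87.3/204000000 = 0.4279 μs.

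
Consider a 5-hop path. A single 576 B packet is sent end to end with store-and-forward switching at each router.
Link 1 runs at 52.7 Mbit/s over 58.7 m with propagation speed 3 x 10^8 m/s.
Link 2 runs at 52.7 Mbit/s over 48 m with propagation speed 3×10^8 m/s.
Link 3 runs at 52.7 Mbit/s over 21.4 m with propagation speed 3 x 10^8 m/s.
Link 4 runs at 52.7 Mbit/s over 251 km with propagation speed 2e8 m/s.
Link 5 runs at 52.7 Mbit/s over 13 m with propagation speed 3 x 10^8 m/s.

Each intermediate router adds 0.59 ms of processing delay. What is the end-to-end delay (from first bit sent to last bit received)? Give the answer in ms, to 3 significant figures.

L = 576 × 8 = 4608 bits.
Transmission delay per hop = L/R = 4608/52700000 = 0.0874383 ms; 5 hops → 0.437192 ms.
Propagation delays (d/s per hop): 0.000195667, 0.00016, 7.13333e-05, 1.255, 4.33333e-05 ms; sum = 1.25547 ms.
Processing at 4 router(s): 4 × 0.59 ms = 2.36 ms.
End-to-end = 4.05 ms.

4.05 ms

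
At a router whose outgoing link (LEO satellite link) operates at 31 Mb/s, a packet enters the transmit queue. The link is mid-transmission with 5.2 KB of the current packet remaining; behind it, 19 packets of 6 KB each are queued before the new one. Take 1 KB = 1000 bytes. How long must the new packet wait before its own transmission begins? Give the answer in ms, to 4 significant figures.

Each queued packet: L/R = 48000/31000000 = 1.54839 ms.
19 queued → 29.4194 ms.
Plus remaining 41600 bits of current packet: 1.34194 ms.
Queuing delay = 30.76 ms.

30.76 ms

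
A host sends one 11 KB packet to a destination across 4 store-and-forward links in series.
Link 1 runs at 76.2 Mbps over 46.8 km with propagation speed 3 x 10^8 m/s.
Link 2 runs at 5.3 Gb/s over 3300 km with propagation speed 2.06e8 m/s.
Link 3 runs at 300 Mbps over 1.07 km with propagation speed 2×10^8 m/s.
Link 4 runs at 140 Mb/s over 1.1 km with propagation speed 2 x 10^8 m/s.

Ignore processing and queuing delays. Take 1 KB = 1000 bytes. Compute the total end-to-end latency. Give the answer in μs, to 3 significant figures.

18300 μs

L = 88000 bits.
Transmission delays (L/R per hop): 1154.86, 16.6038, 293.333, 628.571 μs; sum = 2093.36 μs.
Propagation delays (d/s per hop): 156, 16019.4, 5.35, 5.5 μs; sum = 16186.3 μs.
End-to-end = 18300 μs.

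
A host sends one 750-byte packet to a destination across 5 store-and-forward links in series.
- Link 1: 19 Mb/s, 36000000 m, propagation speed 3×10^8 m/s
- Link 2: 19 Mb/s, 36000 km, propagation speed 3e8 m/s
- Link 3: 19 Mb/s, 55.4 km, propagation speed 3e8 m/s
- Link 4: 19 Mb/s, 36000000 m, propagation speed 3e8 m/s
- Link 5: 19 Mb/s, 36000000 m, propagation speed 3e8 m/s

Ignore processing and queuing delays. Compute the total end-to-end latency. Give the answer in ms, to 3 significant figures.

482 ms

L = 750 × 8 = 6000 bits.
Transmission delay per hop = L/R = 6000/19000000 = 0.315789 ms; 5 hops → 1.57895 ms.
Propagation delays (d/s per hop): 120, 120, 0.184667, 120, 120 ms; sum = 480.185 ms.
End-to-end = 482 ms.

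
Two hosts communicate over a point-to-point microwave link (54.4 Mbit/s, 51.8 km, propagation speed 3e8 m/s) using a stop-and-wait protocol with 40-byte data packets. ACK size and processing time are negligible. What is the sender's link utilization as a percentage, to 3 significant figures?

1.67 %

t_tx = L/R = 320/54400000 = 5.88235e-06 s.
t_prop = 51800/300000000 = 0.000172667 s; RTT = 0.000345333 s.
Cycle = t_tx + RTT = 0.000351216 s.
Utilization = t_tx / cycle = 5.88235e-06/0.000351216 = 1.67 %.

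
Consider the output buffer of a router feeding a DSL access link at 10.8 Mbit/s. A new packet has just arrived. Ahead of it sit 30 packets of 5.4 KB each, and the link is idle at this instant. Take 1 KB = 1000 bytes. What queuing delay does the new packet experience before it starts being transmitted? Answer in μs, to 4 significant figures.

120000 μs

Each queued packet: L/R = 43200/10800000 = 4000 μs.
30 queued → 120000 μs.
Queuing delay = 120000 μs.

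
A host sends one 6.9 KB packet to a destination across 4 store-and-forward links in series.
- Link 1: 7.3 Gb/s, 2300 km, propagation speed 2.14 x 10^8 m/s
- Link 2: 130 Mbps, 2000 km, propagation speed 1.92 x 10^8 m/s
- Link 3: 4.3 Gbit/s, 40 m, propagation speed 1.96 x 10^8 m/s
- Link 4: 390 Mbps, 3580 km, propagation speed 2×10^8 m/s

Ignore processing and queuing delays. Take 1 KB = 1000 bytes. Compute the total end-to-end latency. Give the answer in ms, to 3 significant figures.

L = 55200 bits.
Transmission delays (L/R per hop): 0.00756164, 0.424615, 0.0128372, 0.141538 ms; sum = 0.586553 ms.
Propagation delays (d/s per hop): 10.7477, 10.4167, 0.000204082, 17.9 ms; sum = 39.0645 ms.
End-to-end = 39.7 ms.

39.7 ms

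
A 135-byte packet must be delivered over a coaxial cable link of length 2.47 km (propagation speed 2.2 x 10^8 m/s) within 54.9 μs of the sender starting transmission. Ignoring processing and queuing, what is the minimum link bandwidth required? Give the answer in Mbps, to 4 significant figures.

L = 1080 bits.
Propagation delay = 2470 / 2.2e+08 = 11.2273 μs.
Transmission budget = 54.9 − 11.2273 = 43.6727 μs.
R ≥ L / t_tx = 1080 bits / 4.36727e-05 s = 24.73 Mbps.

24.73 Mbps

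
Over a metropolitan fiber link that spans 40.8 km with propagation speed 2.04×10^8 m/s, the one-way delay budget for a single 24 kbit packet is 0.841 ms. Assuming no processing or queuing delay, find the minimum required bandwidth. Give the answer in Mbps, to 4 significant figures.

37.44 Mbps

Propagation delay = 40800 / 204000000 = 0.2 ms.
Transmission budget = 0.841 − 0.2 = 0.641 ms.
R ≥ L / t_tx = 24000 bits / 0.000641 s = 37.44 Mbps.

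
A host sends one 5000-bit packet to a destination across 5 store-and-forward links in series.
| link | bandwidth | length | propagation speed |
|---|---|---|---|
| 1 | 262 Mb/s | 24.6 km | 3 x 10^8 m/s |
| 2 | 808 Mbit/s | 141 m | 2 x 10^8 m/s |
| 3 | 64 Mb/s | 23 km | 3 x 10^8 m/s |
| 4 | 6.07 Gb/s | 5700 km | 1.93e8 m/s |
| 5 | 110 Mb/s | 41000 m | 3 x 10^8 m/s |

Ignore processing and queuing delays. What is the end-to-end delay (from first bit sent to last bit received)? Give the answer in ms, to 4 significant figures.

Transmission delays (L/R per hop): 0.019084, 0.00618812, 0.078125, 0.000823723, 0.0454545 ms; sum = 0.149675 ms.
Propagation delays (d/s per hop): 0.082, 0.000705, 0.0766667, 29.5337, 0.136667 ms; sum = 29.8297 ms.
End-to-end = 29.98 ms.

29.98 ms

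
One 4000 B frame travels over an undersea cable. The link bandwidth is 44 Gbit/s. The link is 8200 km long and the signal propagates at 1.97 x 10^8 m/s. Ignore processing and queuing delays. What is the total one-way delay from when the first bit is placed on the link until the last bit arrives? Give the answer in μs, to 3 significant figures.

41600 μs

L = 4000 × 8 = 32000 bits.
Transmission delay = L/R = 32000 / 44000000000 = 0.727273 μs.
Propagation delay = d/s = 8200000 m / 197000000 m/s = 41624.4 μs.
Total = 41600 μs.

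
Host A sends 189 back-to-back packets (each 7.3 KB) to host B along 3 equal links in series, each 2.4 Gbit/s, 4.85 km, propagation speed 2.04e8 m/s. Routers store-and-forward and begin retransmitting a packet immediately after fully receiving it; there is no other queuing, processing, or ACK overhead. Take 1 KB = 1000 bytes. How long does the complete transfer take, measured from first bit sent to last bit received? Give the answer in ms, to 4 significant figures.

Per-hop transmission t_tx = L/R = 58400/2400000000 = 0.0243333 ms.
Per-hop propagation t_prop = 4850/204000000 = 0.0237745 ms.
Pipeline fill: first packet needs 3·t_tx to clear all hops; remaining 188 packets each add one t_tx.
Total = (3+189-1)·t_tx + 3·t_prop = 191·0.0243333 + 3·0.0237745 = 4.719 ms.

4.719 ms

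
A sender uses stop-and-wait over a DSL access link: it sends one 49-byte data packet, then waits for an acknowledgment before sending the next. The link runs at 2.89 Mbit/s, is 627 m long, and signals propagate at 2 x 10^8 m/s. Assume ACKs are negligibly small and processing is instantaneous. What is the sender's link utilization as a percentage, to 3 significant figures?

95.6 %

t_tx = L/R = 392/2890000 = 0.00013564 s.
t_prop = 627/200000000 = 3.135e-06 s; RTT = 6.27e-06 s.
Cycle = t_tx + RTT = 0.00014191 s.
Utilization = t_tx / cycle = 0.00013564/0.00014191 = 95.6 %.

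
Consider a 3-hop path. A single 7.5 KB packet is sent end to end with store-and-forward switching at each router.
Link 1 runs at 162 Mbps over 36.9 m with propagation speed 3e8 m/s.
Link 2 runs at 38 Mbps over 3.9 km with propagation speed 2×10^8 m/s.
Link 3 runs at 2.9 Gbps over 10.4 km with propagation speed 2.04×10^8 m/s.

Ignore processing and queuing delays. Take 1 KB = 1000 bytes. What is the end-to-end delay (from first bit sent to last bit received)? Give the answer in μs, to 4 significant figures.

L = 60000 bits.
Transmission delays (L/R per hop): 370.37, 1578.95, 20.6897 μs; sum = 1970.01 μs.
Propagation delays (d/s per hop): 0.123, 19.5, 50.9804 μs; sum = 70.6034 μs.
End-to-end = 2041 μs.

2041 μs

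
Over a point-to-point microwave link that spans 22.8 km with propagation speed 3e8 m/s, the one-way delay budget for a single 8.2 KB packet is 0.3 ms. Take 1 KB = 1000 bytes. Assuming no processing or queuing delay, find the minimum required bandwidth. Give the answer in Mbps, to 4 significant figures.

292.9 Mbps

L = 65600 bits.
Propagation delay = 22800 / 300000000 = 0.076 ms.
Transmission budget = 0.3 − 0.076 = 0.224 ms.
R ≥ L / t_tx = 65600 bits / 0.000224 s = 292.9 Mbps.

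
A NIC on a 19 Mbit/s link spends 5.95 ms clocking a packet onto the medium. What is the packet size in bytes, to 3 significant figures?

L = R × t_tx = 19000000 b/s × 0.00595 s = 113050 bits.
In bytes: 113050 / 8 = 14100 bytes.

14100 bytes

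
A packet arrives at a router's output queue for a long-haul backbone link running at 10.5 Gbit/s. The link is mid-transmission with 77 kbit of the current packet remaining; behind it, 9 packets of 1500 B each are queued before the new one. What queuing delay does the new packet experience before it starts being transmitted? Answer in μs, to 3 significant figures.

17.6 μs

Each queued packet: L/R = 12000/10500000000 = 1.14286 μs.
9 queued → 10.2857 μs.
Plus remaining 77000 bits of current packet: 7.33333 μs.
Queuing delay = 17.6 μs.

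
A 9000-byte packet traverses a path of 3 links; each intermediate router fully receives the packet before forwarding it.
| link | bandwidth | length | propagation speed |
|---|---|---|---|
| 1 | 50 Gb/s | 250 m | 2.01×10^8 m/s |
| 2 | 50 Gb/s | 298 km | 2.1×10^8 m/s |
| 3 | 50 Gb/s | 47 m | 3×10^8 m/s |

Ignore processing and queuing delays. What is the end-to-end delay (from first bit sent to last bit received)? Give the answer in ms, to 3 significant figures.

L = 9000 × 8 = 72000 bits.
Transmission delay per hop = L/R = 72000/50000000000 = 0.00144 ms; 3 hops → 0.00432 ms.
Propagation delays (d/s per hop): 0.00124378, 1.41905, 0.000156667 ms; sum = 1.42045 ms.
End-to-end = 1.42 ms.

1.42 ms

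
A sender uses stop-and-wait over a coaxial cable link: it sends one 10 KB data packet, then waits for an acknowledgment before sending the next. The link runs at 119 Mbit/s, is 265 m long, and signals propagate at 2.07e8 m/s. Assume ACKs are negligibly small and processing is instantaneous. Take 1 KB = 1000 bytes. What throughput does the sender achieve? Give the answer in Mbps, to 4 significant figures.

t_tx = L/R = 80000/119000000 = 0.000672269 s.
t_prop = 265/2.07e+08 = 1.28019e-06 s; RTT = 2.56039e-06 s.
Cycle = t_tx + RTT = 0.000674829 s.
Throughput = L / cycle = 80000 / 0.000674829 = 118.5 Mbps.

118.5 Mbps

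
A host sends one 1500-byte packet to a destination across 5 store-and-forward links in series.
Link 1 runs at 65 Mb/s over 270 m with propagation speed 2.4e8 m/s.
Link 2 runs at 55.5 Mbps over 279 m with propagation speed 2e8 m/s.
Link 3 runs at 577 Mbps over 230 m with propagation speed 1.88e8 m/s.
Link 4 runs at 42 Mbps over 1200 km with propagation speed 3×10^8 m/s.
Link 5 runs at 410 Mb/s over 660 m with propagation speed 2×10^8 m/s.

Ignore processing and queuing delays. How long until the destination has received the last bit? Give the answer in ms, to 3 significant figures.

4.74 ms

L = 1500 × 8 = 12000 bits.
Transmission delays (L/R per hop): 0.184615, 0.216216, 0.0207972, 0.285714, 0.0292683 ms; sum = 0.736611 ms.
Propagation delays (d/s per hop): 0.001125, 0.001395, 0.0012234, 4, 0.0033 ms; sum = 4.00704 ms.
End-to-end = 4.74 ms.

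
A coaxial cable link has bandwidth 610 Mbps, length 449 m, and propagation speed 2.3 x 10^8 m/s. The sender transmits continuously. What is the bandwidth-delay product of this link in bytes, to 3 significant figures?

149 bytes

Propagation delay = 449 / 2.3e+08 = 1.95217e-06 s.
BDP = R × t_prop = 610000000 × 1.95217e-06 = 1190.83 bits.
In bytes: 1190.83/8 = 149 bytes.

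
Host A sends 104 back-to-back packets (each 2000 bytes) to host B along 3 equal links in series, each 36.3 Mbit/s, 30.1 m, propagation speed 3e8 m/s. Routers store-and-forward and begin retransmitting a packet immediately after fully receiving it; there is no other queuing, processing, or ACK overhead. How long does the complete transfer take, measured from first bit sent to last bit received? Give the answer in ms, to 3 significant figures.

46.7 ms

Per-hop transmission t_tx = L/R = 16000/36300000 = 0.440771 ms.
Per-hop propagation t_prop = 30.1/300000000 = 0.000100333 ms.
Pipeline fill: first packet needs 3·t_tx to clear all hops; remaining 103 packets each add one t_tx.
Total = (3+104-1)·t_tx + 3·t_prop = 106·0.440771 + 3·0.000100333 = 46.7 ms.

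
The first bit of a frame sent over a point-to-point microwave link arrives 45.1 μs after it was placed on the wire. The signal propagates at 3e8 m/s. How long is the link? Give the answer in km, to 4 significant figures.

d = s × t_prop = 300000000 × 4.51e-05 = 13.53 km.

13.53 km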